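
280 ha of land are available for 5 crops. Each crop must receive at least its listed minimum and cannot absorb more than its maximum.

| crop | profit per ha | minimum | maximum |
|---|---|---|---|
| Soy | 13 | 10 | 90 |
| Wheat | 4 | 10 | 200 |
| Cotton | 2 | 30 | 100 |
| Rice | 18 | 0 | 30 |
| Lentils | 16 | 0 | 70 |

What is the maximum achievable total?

3130

Meeting every minimum uses 10+10+30+0+0 = 50 ha, leaving 230.
Highest profit per ha first: Rice 18 > Lentils 16 > Soy 13 > Wheat 4 > Cotton 2.
Rice takes 30 more to reach its cap of 30 → 200 left.
Lentils takes 70 more to reach its cap of 70 → 130 left.
Soy takes 80 more to reach its cap of 90 → 50 left.
Wheat has room for 190 more but only 50 remain, so it gets 60.
Total = 13×90 + 4×60 + 2×30 + 18×30 + 16×70 = 3130.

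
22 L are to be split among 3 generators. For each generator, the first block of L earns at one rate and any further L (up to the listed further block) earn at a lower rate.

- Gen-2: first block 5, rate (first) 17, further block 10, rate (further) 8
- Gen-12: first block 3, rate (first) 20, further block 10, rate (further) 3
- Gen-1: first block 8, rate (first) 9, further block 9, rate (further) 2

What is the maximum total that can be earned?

265

Rank every tier by rate: Gen-12/tier1 20 > Gen-2/tier1 17 > Gen-1/tier1 9 > Gen-2/tier2 8 > Gen-12/tier2 3 > Gen-1/tier2 2.
Gen-12/tier1 (20): +3 — 19 left.
Fill Gen-2 tier1 block (5 at 17) — 14 left.
Fill Gen-1 tier1 block (8 at 9) — 6 left.
6 remain; put them into Gen-2 tier2 at 8.
Total = 20×3 + 17×5 + 9×8 + 8×6 = 265.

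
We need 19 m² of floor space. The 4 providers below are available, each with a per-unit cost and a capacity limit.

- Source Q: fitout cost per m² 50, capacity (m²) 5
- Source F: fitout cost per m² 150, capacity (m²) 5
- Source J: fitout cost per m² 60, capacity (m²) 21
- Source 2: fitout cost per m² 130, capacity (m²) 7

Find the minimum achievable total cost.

Use providers in increasing cost order.
Source Q at 50: take all 5 m² ; 14 still needed.
Take 14 from Source J at 60 to finish.
Source 2, Source F: unused.
Cost = 5×50 + 14×60 = 1090.

1090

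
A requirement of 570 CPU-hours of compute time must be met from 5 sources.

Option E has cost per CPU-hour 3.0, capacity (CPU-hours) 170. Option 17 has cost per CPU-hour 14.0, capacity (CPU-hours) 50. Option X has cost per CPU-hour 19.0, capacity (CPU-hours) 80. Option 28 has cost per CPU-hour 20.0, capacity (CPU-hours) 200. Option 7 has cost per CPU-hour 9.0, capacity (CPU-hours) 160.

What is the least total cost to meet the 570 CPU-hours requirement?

Fill from the cheapest source first.
Option E (3.0): use full 170 — 400 CPU-hours to go.
Take 160 from Option 7 at 9.0 — need 240 more.
Option 17 at 14.0: take all 50 CPU-hours — 190 still needed.
Take 80 from Option X at 19.0 — need 110 more.
Take 110 from Option 28 at 20.0 to finish.
Cost = 170×3.0 + 160×9.0 + 50×14.0 + 80×19.0 + 110×20.0 = 6370.

6370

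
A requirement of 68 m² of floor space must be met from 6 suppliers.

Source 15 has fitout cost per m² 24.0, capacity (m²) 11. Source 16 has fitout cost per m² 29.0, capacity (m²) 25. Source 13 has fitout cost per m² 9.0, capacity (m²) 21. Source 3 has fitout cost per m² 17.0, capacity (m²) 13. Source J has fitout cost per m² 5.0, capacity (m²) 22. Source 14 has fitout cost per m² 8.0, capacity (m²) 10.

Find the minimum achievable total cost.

648

Cheapest first:
Source J at 5.0: take all 22 m² — 46 still needed.
Source 14 (8.0): use full 10 — 36 m² to go.
Source 13 at 9.0: take all 21 m² — 15 still needed.
Take 13 from Source 3 at 17.0 — need 2 more.
Source 15 at 24.0: take 2 of its 11 — requirement met.
Source 16: unused.
Cost = 22×5.0 + 10×8.0 + 21×9.0 + 13×17.0 + 2×24.0 = 648.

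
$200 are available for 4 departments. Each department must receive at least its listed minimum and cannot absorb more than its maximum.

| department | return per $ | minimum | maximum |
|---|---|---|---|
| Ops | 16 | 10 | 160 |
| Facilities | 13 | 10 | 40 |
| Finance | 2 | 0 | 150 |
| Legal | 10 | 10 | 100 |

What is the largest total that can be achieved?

Meeting every minimum uses 10+10+0+10 = 30 $, leaving 170.
Highest return per $ first: Ops 16 > Facilities 13 > Legal 10 > Finance 2.
Ops: +150 to 160 (cap) — 20 left.
Facilities: +20 (room for 30) → 30. Pool exhausted.
Total = 16×160 + 13×30 + 10×10 = 3050.

3050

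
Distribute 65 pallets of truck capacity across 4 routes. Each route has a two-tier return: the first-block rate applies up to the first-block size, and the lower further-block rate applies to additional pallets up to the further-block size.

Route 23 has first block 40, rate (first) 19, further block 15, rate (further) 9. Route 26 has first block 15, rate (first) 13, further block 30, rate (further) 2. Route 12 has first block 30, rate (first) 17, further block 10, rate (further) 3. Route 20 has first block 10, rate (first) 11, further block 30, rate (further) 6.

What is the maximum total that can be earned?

Rank every tier by rate: Route 23/T1 19 > Route 12/T1 17 > Route 26/T1 13 > Route 20/T1 11 > Route 23/T2 9 > Route 20/T2 6 > Route 12/T2 3 > Route 26/T2 2.
Route 23 T1 at 19: fill all 40 — 25 left.
25 remain; put them into Route 12 T1 at 17.
Total = 19×40 + 17×25 = 1185.

1185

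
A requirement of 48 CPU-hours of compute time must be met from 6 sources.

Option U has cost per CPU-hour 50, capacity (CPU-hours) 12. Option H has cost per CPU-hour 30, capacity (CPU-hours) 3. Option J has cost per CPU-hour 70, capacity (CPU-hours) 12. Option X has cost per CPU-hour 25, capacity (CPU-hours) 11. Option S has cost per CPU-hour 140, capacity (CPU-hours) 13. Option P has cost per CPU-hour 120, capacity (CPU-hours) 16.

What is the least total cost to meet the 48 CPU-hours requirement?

Cheapest first:
Take 11 from Option X at 25 — need 37 more.
Option H at 30: take all 3 CPU-hours — 34 still needed.
Take 12 from Option U at 50 — need 22 more.
Take 12 from Option J at 70 — need 10 more.
Take 10 from Option P at 120 to finish.
Option S: unused.
Cost = 11×25 + 3×30 + 12×50 + 12×70 + 10×120 = 3005.

3005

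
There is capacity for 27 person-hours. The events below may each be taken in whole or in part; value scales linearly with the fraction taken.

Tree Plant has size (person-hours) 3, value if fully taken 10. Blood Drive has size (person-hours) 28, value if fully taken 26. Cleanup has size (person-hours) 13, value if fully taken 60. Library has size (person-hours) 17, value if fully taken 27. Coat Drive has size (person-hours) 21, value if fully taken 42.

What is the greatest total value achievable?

Rank by value-to-size ratio: Cleanup 60/13≈4.62, Tree Plant 10/3≈3.33, Coat Drive 42/21≈2, Library 27/17≈1.59, Blood Drive 26/28≈0.929.
Cleanup: take in full, 13 person-hours for value 60 ; 14 left.
Tree Plant: take in full, 3 person-hours for value 10 ; 11 left.
Fill the last 11 person-hours with part of Coat Drive: 11/21 of it earns 22.
Total value = 92.

92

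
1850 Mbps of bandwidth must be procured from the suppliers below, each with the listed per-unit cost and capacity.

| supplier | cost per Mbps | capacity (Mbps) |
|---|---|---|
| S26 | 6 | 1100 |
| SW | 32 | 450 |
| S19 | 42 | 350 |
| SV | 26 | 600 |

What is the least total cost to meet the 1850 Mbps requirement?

Fill from the cheapest supplier first.
S26 at 6: take all 1100 Mbps — 750 still needed.
Take 600 from SV at 26 — need 150 more.
SW at 32: take 150 of its 450 — requirement met.
S19: unused.
Cost = 1100×6 + 600×26 + 150×32 = 27000.

27000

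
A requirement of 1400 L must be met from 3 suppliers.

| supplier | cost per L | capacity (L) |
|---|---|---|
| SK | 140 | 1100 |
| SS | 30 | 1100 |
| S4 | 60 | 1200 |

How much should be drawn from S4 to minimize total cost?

300

Use suppliers in increasing cost order.
Take 1100 from SS at 30 ; need 300 more.
S4 at 60: take 300 of its 1200 ; requirement met.
SK: unused.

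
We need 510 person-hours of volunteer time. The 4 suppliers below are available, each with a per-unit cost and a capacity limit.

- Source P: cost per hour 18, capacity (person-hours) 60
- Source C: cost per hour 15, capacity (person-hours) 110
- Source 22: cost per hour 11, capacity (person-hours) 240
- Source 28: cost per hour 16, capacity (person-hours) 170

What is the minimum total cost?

6850

Use suppliers in increasing cost order.
Source 22 at 11: take all 240 person-hours — 270 still needed.
Source C at 15: take all 110 person-hours — 160 still needed.
Source 28 at 16: take 160 of its 170 — requirement met.
Source P: unused.
Cost = 240×11 + 110×15 + 160×16 = 6850.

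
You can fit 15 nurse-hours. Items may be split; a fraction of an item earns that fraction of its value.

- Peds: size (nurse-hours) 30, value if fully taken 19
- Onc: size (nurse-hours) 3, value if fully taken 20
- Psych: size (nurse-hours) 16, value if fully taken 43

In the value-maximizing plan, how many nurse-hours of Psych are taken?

Sort by value density: Onc 20/3≈6.67, Psych 43/16≈2.69, Peds 19/30≈0.633.
Onc: take in full, 3 nurse-hours for value 20 → 12 left.
12 nurse-hours left: a 12/16 share of Psych gives 43×12/16 = 32.25.

12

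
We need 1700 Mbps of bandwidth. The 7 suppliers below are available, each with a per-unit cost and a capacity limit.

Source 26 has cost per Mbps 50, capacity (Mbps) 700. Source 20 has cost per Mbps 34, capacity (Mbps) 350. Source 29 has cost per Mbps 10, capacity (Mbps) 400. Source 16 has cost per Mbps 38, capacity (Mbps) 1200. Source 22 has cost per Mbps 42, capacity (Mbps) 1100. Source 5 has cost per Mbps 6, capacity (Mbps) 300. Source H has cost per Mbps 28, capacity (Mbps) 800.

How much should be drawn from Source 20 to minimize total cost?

Use suppliers in increasing cost order.
Source 5 (6): use full 300 — 1400 Mbps to go.
Source 29 at 10: take all 400 Mbps — 1000 still needed.
Take 800 from Source H at 28 — need 200 more.
Source 20 at 34: take 200 of its 350 — requirement met.
Source 16, Source 22, Source 26: unused.

200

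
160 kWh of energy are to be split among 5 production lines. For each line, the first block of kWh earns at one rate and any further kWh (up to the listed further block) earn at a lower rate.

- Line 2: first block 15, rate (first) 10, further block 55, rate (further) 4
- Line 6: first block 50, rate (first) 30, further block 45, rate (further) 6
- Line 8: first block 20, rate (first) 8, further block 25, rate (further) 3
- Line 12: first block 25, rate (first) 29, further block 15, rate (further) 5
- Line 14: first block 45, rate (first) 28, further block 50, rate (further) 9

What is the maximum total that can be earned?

Treat each block as its own option and order by rate: Line 6/tier1 30 > Line 12/tier1 29 > Line 14/tier1 28 > Line 2/tier1 10 > Line 14/tier2 9 > Line 8/tier1 8 > Line 6/tier2 6 > Line 12/tier2 5 > Line 2/tier2 4 > Line 8/tier2 3.
Line 6/tier1 (30): +50 — 110 left.
Line 12 tier1 at 29: fill all 25 — 85 left.
Line 14 tier1 at 28: fill all 45 — 40 left.
Fill Line 2 tier1 block (15 at 10) — 25 left.
Line 14/tier2: +25 of 50 at 9; pool empty.
Total = 30×50 + 29×25 + 28×45 + 10×15 + 9×25 = 3860.

3860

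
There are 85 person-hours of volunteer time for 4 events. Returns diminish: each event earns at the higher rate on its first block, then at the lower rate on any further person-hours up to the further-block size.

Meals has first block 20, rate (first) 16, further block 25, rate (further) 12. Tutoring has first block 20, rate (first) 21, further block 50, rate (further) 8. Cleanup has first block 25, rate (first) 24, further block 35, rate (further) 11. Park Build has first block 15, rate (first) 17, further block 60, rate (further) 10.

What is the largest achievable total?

Treat each block as its own option and order by rate: Cleanup/first 24 > Tutoring/first 21 > Park Build/first 17 > Meals/first 16 > Meals/second 12 > Cleanup/second 11 > Park Build/second 10 > Tutoring/second 8.
Cleanup/first (24): +25 — 60 left.
Tutoring/first (21): +20 — 40 left.
Fill Park Build first block (15 at 17) — 25 left.
Meals/first (16): +20 — 5 left.
5 remain; put them into Meals second at 12.
Total = 24×25 + 21×20 + 17×15 + 16×20 + 12×5 = 1655.

1655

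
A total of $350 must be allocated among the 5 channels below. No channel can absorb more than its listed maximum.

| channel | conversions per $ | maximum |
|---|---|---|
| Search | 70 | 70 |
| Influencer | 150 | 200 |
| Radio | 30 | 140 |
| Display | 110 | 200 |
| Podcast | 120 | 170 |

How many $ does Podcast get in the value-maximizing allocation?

150

Rank by conversions per $: Influencer 150 > Podcast 120 > Display 110 > Search 70 > Radio 30.
Influencer takes 200 to reach its cap of 200 → 150 left.
Podcast: +150 (room for 170) → 150. Pool exhausted.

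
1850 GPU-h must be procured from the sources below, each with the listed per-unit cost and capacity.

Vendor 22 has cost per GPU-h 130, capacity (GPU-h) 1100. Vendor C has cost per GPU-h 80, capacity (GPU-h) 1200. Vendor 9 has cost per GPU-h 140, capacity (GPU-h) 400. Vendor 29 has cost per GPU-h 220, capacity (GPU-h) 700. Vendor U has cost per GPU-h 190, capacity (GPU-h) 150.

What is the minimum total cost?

180500

Use sources in increasing cost order.
Take 1200 from Vendor C at 80 — need 650 more.
Vendor 22 (130): take the remaining 650 — done.
Vendor 9, Vendor U, Vendor 29: unused.
Cost = 1200×80 + 650×130 = 180500.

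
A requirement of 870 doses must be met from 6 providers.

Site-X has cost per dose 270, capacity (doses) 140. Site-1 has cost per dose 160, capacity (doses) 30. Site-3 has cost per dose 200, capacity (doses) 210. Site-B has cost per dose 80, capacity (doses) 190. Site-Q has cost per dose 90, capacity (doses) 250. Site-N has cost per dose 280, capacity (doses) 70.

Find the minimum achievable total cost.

136300

Use providers in increasing cost order.
Take 190 from Site-B at 80 → need 680 more.
Take 250 from Site-Q at 90 → need 430 more.
Site-1 (160): use full 30 → 400 doses to go.
Site-3 (200): use full 210 → 190 doses to go.
Take 140 from Site-X at 270 → need 50 more.
Site-N (280): take the remaining 50 → done.
Cost = 190×80 + 250×90 + 30×160 + 210×200 + 140×270 + 50×280 = 136300.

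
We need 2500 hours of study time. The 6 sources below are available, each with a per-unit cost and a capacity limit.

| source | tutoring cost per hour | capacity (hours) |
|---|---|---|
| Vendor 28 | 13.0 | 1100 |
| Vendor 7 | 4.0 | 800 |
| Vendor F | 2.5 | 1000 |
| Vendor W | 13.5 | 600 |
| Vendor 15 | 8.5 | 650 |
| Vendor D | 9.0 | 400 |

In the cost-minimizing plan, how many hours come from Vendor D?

50

Fill from the cheapest source first.
Vendor F at 2.5: take all 1000 hours — 1500 still needed.
Vendor 7 (4.0): use full 800 — 700 hours to go.
Take 650 from Vendor 15 at 8.5 — need 50 more.
Take 50 from Vendor D at 9.0 to finish.
Vendor 28, Vendor W: unused.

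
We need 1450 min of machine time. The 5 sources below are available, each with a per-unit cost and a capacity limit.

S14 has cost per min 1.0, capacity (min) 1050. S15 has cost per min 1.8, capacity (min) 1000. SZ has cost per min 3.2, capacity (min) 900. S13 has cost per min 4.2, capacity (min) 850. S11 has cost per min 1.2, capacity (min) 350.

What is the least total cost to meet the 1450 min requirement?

Fill from the cheapest source first.
S14 (1.0): use full 1050 ; 400 min to go.
S11 at 1.2: take all 350 min ; 50 still needed.
S15 (1.8): take the remaining 50 ; done.
SZ, S13: unused.
Cost = 1050×1.0 + 350×1.2 + 50×1.8 = 1560.

1560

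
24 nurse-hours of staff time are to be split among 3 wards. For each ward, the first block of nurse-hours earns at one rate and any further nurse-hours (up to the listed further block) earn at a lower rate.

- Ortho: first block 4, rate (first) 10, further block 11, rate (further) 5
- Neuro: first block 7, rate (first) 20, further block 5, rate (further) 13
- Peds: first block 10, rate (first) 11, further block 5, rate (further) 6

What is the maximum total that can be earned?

Order all 6 blocks by rate: Neuro/tier1 20 > Neuro/tier2 13 > Peds/tier1 11 > Ortho/tier1 10 > Peds/tier2 6 > Ortho/tier2 5.
Neuro/tier1 (20): +7 — 17 left.
Neuro/tier2 (13): +5 — 12 left.
Peds tier1 at 11: fill all 10 — 2 left.
2 remain; put them into Ortho tier1 at 10.
Total = 20×7 + 13×5 + 11×10 + 10×2 = 335.

335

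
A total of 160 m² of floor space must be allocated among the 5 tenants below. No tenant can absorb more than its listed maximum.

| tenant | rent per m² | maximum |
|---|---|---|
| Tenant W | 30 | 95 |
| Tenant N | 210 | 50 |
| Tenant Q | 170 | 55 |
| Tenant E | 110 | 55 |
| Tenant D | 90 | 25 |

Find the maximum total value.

Highest rent per m² first: Tenant N 210 > Tenant Q 170 > Tenant E 110 > Tenant D 90 > Tenant W 30.
Tenant N takes 50 to reach its cap of 50 ; 110 left.
Give Tenant Q 55 to hit its cap of 55 ; 55 left.
Give Tenant E 55 to hit its cap of 55 ; 0 left.
Total = 210×50 + 170×55 + 110×55 = 25900.

25900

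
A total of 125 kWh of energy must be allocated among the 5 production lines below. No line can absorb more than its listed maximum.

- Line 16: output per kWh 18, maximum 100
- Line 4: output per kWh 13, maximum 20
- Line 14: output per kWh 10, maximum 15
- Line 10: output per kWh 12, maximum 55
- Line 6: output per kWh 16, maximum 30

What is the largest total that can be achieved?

2200

Order the production lines by output per kWh: Line 16 18 > Line 6 16 > Line 4 13 > Line 10 12 > Line 14 10.
Line 16 takes 100 to reach its cap of 100 — 25 left.
Only 25 left; Line 6 takes them to reach 25.
Total = 18×100 + 16×25 = 2200.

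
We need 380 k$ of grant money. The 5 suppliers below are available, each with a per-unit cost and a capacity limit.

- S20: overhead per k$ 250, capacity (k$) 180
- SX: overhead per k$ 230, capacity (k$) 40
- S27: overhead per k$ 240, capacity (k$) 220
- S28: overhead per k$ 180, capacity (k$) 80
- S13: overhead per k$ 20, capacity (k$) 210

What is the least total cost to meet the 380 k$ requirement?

39800

Fill from the cheapest supplier first.
Take 210 from S13 at 20 — need 170 more.
S28 at 180: take all 80 k$ — 90 still needed.
SX at 230: take all 40 k$ — 50 still needed.
S27 (240): take the remaining 50 — done.
S20: unused.
Cost = 210×20 + 80×180 + 40×230 + 50×240 = 39800.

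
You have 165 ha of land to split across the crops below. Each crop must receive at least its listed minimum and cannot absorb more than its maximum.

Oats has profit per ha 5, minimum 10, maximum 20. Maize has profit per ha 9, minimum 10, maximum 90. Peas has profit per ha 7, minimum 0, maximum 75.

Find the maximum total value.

Meeting every minimum uses 10+10+0 = 20 ha, leaving 145.
Order the crops by profit per ha: Maize 9 > Peas 7 > Oats 5.
Maize: +80 to 90 (cap) ; 65 left.
Peas has room for 75 more but only 65 remain, so it gets 65.
Total = 5×10 + 9×90 + 7×65 = 1315.

1315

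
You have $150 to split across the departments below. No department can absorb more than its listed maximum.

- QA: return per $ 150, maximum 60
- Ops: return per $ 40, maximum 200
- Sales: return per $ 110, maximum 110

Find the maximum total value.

Rank by return per $: QA 150 > Sales 110 > Ops 40.
QA takes 60 to reach its cap of 60 — 90 left.
Sales has room for 110 but only 90 remain, so it gets 90.
Total = 150×60 + 110×90 = 18900.

18900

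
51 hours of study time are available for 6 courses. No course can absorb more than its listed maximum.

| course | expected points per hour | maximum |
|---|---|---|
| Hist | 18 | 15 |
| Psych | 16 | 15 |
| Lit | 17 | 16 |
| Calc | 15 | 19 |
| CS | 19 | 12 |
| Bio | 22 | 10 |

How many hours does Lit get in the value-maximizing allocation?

14

Order the courses by expected points per hour: Bio 22 > CS 19 > Hist 18 > Lit 17 > Psych 16 > Calc 15.
Bio: +10 to 10 (cap) → 41 left.
CS takes 12 to reach its cap of 12 → 29 left.
Give Hist 15 to hit its cap of 15 → 14 left.
Lit: +14 (room for 16) → 14. Pool exhausted.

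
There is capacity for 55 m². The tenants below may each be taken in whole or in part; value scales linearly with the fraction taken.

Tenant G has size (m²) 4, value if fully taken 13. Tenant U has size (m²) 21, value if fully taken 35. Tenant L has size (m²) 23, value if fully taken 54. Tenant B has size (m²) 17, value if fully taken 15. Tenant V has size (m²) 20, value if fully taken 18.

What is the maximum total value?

108.3

Sort by value density: Tenant G 13/4≈3.25, Tenant L 54/23≈2.35, Tenant U 35/21≈1.67, Tenant V 18/20≈0.9, Tenant B 15/17≈0.882.
Take all of Tenant G (4 m², value 13) → 51 m² left.
Take all of Tenant L (23 m², value 54) → 28 m² left.
Take all of Tenant U (21 m², value 35) → 7 m² left.
7 m² left: a 7/20 share of Tenant V gives 18×7/20 = 6.3.
Total value = 108.3.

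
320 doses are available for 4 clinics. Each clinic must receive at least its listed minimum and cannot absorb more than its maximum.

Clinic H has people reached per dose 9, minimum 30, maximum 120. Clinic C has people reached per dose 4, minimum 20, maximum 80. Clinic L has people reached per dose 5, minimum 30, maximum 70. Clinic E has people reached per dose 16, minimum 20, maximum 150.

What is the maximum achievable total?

Meeting every minimum uses 30+20+30+20 = 100 doses, leaving 220.
Order the clinics by people reached per dose: Clinic E 16 > Clinic H 9 > Clinic L 5 > Clinic C 4.
Give Clinic E 130 more to hit its cap of 150 ; 90 left.
Give Clinic H 90 more to hit its cap of 120 ; 0 left.
Total = 9×120 + 4×20 + 5×30 + 16×150 = 3710.

3710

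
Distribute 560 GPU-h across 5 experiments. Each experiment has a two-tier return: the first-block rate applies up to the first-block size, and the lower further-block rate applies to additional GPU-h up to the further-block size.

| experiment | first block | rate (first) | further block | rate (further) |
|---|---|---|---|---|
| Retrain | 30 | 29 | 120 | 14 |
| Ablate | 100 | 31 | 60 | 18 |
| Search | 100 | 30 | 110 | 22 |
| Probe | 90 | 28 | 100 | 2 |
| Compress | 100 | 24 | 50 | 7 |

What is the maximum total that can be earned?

14850

Rank every tier by rate: Ablate/first 31 > Search/first 30 > Retrain/first 29 > Probe/first 28 > Compress/first 24 > Search/second 22 > Ablate/second 18 > Retrain/second 14 > Compress/second 7 > Probe/second 2.
Ablate first at 31: fill all 100 ; 460 left.
Search/first (30): +100 ; 360 left.
Fill Retrain first block (30 at 29) ; 330 left.
Probe first at 28: fill all 90 ; 240 left.
Fill Compress first block (100 at 24) ; 140 left.
Search second at 22: fill all 110 ; 30 left.
Ablate/second: +30 of 60 at 18; pool empty.
Total = 31×100 + 30×100 + 29×30 + 28×90 + 24×100 + 22×110 + 18×30 = 14850.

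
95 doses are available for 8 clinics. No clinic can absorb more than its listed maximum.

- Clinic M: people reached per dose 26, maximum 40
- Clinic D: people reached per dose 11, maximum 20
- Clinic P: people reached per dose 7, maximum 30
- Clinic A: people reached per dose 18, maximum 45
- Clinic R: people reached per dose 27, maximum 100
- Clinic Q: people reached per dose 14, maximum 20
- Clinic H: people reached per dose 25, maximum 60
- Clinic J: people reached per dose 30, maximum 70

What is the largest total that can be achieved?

Highest people reached per dose first: Clinic J 30 > Clinic R 27 > Clinic M 26 > Clinic H 25 > Clinic A 18 > Clinic Q 14 > Clinic D 11 > Clinic P 7.
Clinic J: +70 to 70 (cap) ; 25 left.
Clinic R: +25 (room for 100) → 25. Pool exhausted.
Total = 27×25 + 30×70 = 2775.

2775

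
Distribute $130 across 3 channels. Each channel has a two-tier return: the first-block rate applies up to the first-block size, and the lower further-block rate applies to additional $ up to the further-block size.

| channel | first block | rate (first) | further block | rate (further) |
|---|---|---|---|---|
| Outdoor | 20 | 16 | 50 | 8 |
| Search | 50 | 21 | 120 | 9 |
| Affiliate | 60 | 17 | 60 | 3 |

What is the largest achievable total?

2390

Treat each block as its own option and order by rate: Search/first 21 > Affiliate/first 17 > Outdoor/first 16 > Search/second 9 > Outdoor/second 8 > Affiliate/second 3.
Search first at 21: fill all 50 — 80 left.
Fill Affiliate first block (60 at 17) — 20 left.
Outdoor first at 16: fill all 20 — 0 left.
Total = 21×50 + 17×60 + 16×20 = 2390.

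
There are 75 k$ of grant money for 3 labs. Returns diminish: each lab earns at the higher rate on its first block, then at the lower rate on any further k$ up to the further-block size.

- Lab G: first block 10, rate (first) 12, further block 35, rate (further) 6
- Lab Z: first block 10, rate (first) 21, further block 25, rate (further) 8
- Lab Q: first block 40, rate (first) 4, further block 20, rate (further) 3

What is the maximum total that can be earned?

710

Treat each block as its own option and order by rate: Lab Z/first 21 > Lab G/first 12 > Lab Z/second 8 > Lab G/second 6 > Lab Q/first 4 > Lab Q/second 3.
Fill Lab Z first block (10 at 21) → 65 left.
Fill Lab G first block (10 at 12) → 55 left.
Lab Z second at 8: fill all 25 → 30 left.
Lab G/second: +30 of 35 at 6; pool empty.
Total = 21×10 + 12×10 + 8×25 + 6×30 = 710.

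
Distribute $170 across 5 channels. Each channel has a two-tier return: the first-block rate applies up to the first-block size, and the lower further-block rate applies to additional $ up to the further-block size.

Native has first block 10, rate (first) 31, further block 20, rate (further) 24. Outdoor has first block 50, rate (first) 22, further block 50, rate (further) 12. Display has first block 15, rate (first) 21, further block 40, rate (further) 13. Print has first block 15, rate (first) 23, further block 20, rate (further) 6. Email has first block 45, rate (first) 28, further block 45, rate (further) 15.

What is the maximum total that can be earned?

Rank every tier by rate: Native/first 31 > Email/first 28 > Native/second 24 > Print/first 23 > Outdoor/first 22 > Display/first 21 > Email/second 15 > Display/second 13 > Outdoor/second 12 > Print/second 6.
Fill Native first block (10 at 31) — 160 left.
Email/first (28): +45 — 115 left.
Native second at 24: fill all 20 — 95 left.
Print first at 23: fill all 15 — 80 left.
Outdoor first at 22: fill all 50 — 30 left.
Fill Display first block (15 at 21) — 15 left.
Email/second: +15 of 45 at 15; pool empty.
Total = 31×10 + 28×45 + 24×20 + 23×15 + 22×50 + 21×15 + 15×15 = 4035.

4035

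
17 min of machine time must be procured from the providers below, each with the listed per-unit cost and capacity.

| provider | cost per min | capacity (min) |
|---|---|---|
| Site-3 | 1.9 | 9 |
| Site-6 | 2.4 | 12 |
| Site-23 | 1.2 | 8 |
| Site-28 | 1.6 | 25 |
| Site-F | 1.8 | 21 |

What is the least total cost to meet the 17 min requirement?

24

Fill from the cheapest provider first.
Site-23 (1.2): use full 8 ; 9 min to go.
Site-28 at 1.6: take 9 of its 25 ; requirement met.
Site-F, Site-3, Site-6: unused.
Cost = 8×1.2 + 9×1.6 = 24.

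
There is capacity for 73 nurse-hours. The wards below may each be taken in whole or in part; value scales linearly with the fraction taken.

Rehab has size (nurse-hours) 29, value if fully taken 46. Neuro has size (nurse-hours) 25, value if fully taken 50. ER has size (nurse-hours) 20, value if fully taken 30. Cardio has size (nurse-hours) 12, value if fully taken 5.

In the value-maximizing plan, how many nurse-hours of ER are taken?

19

Sort by value density: Neuro 50/25≈2, Rehab 46/29≈1.59, ER 30/20≈1.5, Cardio 5/12≈0.417.
Take all of Neuro (25 nurse-hours, value 50) → 48 nurse-hours left.
Rehab: take in full, 29 nurse-hours for value 46 → 19 left.
Only 19 nurse-hours remain; take 19/20 of ER for value 30×19/20 = 28.5.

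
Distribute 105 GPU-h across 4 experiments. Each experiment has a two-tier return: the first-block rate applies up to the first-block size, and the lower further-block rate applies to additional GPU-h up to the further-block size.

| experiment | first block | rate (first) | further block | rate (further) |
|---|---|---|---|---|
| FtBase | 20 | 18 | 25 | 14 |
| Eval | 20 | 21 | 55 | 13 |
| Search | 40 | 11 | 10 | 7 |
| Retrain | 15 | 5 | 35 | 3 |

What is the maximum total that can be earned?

1650

Treat each block as its own option and order by rate: Eval/tier1 21 > FtBase/tier1 18 > FtBase/tier2 14 > Eval/tier2 13 > Search/tier1 11 > Search/tier2 7 > Retrain/tier1 5 > Retrain/tier2 3.
Fill Eval tier1 block (20 at 21) → 85 left.
FtBase tier1 at 18: fill all 20 → 65 left.
Fill FtBase tier2 block (25 at 14) → 40 left.
Eval tier2 at 13: only 40 left, fill 40.
Total = 21×20 + 18×20 + 14×25 + 13×40 = 1650.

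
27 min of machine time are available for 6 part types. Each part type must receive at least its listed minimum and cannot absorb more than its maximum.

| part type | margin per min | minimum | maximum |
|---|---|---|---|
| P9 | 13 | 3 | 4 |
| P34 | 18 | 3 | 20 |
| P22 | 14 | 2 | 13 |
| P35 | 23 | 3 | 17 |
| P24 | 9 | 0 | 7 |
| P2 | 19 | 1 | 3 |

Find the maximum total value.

Meeting every minimum uses 3+3+2+3+0+1 = 12 min, leaving 15.
Order the part types by margin per min: P35 23 > P2 19 > P34 18 > P22 14 > P9 13 > P24 9.
P35: +14 to 17 (cap) ; 1 left.
P2 has room for 2 more but only 1 remain, so it gets 2.
Total = 13×3 + 18×3 + 14×2 + 23×17 + 19×2 = 550.

550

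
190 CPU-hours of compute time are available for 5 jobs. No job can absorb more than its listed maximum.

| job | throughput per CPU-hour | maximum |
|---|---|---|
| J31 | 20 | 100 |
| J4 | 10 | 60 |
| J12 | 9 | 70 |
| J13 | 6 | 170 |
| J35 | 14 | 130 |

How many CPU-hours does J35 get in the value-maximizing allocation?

90

Order the jobs by throughput per CPU-hour: J31 20 > J35 14 > J4 10 > J12 9 > J13 6.
J31 takes 100 to reach its cap of 100 → 90 left.
Only 90 left; J35 takes them to reach 90.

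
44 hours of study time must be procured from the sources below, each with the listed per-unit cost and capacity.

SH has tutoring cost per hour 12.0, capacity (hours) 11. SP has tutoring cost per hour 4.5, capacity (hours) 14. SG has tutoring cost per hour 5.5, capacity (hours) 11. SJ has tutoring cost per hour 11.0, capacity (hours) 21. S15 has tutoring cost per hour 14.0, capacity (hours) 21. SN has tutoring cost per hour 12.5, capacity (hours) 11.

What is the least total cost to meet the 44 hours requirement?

332.5

Use sources in increasing cost order.
SP (4.5): use full 14 ; 30 hours to go.
SG at 5.5: take all 11 hours ; 19 still needed.
SJ (11.0): take the remaining 19 ; done.
SH, SN, S15: unused.
Cost = 14×4.5 + 11×5.5 + 19×11.0 = 332.5.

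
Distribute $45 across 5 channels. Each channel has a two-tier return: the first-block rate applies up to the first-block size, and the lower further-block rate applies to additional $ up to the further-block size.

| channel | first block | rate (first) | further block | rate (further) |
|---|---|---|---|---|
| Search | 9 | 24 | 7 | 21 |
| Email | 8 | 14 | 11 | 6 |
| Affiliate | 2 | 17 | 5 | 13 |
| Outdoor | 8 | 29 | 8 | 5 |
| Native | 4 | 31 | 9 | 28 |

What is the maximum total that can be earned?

Rank every tier by rate: Native/first 31 > Outdoor/first 29 > Native/second 28 > Search/first 24 > Search/second 21 > Affiliate/first 17 > Email/first 14 > Affiliate/second 13 > Email/second 6 > Outdoor/second 5.
Native/first (31): +4 → 41 left.
Outdoor first at 29: fill all 8 → 33 left.
Native second at 28: fill all 9 → 24 left.
Fill Search first block (9 at 24) → 15 left.
Search/second (21): +7 → 8 left.
Fill Affiliate first block (2 at 17) → 6 left.
Email/first: +6 of 8 at 14; pool empty.
Total = 31×4 + 29×8 + 28×9 + 24×9 + 21×7 + 17×2 + 14×6 = 1089.

1089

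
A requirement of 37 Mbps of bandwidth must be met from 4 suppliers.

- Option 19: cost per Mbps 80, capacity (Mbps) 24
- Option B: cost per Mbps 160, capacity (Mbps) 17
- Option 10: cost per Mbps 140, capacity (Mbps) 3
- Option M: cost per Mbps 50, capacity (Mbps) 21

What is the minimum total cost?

2330

Cheapest first:
Take 21 from Option M at 50 ; need 16 more.
Option 19 at 80: take 16 of its 24 ; requirement met.
Option 10, Option B: unused.
Cost = 21×50 + 16×80 = 2330.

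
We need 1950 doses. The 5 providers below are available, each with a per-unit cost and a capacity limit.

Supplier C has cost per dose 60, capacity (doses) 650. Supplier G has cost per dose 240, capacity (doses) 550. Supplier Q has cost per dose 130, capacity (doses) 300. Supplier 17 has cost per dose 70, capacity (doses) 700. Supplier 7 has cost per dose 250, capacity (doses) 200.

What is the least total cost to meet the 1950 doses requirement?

199000

Fill from the cheapest provider first.
Take 650 from Supplier C at 60 ; need 1300 more.
Supplier 17 (70): use full 700 ; 600 doses to go.
Take 300 from Supplier Q at 130 ; need 300 more.
Supplier G (240): take the remaining 300 ; done.
Supplier 7: unused.
Cost = 650×60 + 700×70 + 300×130 + 300×240 = 199000.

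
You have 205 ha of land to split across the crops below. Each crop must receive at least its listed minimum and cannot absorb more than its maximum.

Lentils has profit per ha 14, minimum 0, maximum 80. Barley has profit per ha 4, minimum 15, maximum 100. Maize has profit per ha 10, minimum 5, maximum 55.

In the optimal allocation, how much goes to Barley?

70

Meeting every minimum uses 0+15+5 = 20 ha, leaving 185.
Highest profit per ha first: Lentils 14 > Maize 10 > Barley 4.
Give Lentils 80 more to hit its cap of 80 ; 105 left.
Maize: +50 to 55 (cap) ; 55 left.
Barley: +55 (room for 85) → 70. Pool exhausted.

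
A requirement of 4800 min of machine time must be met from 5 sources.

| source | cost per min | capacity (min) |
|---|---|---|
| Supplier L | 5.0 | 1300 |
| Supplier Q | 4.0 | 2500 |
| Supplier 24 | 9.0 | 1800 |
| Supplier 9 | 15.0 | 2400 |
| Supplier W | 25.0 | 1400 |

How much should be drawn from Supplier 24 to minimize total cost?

Fill from the cheapest source first.
Supplier Q (4.0): use full 2500 — 2300 min to go.
Supplier L at 5.0: take all 1300 min — 1000 still needed.
Take 1000 from Supplier 24 at 9.0 to finish.
Supplier 9, Supplier W: unused.

1000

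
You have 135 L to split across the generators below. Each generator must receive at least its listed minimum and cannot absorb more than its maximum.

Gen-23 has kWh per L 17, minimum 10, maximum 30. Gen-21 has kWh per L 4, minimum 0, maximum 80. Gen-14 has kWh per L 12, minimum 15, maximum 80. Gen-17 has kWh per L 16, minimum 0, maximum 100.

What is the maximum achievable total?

Meeting every minimum uses 10+0+15+0 = 25 L, leaving 110.
Order the generators by kWh per L: Gen-23 17 > Gen-17 16 > Gen-14 12 > Gen-21 4.
Gen-23: +20 to 30 (cap) → 90 left.
Gen-17 has room for 100 more but only 90 remain, so it gets 90.
Total = 17×30 + 12×15 + 16×90 = 2130.

2130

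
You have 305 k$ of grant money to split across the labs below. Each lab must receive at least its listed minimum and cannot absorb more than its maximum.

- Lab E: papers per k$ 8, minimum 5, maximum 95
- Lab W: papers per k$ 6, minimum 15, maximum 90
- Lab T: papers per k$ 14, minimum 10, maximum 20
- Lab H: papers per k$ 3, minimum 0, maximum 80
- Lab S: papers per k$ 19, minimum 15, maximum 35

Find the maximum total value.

2440

Meeting every minimum uses 5+15+10+0+15 = 45 k$, leaving 260.
Highest papers per k$ first: Lab S 19 > Lab T 14 > Lab E 8 > Lab W 6 > Lab H 3.
Give Lab S 20 more to hit its cap of 35 → 240 left.
Give Lab T 10 more to hit its cap of 20 → 230 left.
Give Lab E 90 more to hit its cap of 95 → 140 left.
Give Lab W 75 more to hit its cap of 90 → 65 left.
Lab H: +65 (room for 80) → 65. Pool exhausted.
Total = 8×95 + 6×90 + 14×20 + 3×65 + 19×35 = 2440.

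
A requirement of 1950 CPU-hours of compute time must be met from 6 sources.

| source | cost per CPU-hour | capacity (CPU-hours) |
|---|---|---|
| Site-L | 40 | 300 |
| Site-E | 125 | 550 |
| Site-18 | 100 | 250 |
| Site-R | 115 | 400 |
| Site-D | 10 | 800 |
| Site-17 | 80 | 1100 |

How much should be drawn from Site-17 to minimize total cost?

850

Fill from the cheapest source first.
Take 800 from Site-D at 10 ; need 1150 more.
Take 300 from Site-L at 40 ; need 850 more.
Take 850 from Site-17 at 80 to finish.
Site-18, Site-R, Site-E: unused.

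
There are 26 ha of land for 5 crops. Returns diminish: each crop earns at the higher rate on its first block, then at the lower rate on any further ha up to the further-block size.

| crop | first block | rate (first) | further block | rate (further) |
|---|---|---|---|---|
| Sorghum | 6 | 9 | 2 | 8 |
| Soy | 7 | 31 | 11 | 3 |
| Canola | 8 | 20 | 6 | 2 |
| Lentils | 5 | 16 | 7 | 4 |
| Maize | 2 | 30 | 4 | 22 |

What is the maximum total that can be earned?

Rank every tier by rate: Soy/tier1 31 > Maize/tier1 30 > Maize/tier2 22 > Canola/tier1 20 > Lentils/tier1 16 > Sorghum/tier1 9 > Sorghum/tier2 8 > Lentils/tier2 4 > Soy/tier2 3 > Canola/tier2 2.
Fill Soy tier1 block (7 at 31) → 19 left.
Maize/tier1 (30): +2 → 17 left.
Maize/tier2 (22): +4 → 13 left.
Canola tier1 at 20: fill all 8 → 5 left.
Fill Lentils tier1 block (5 at 16) → 0 left.
Total = 31×7 + 30×2 + 22×4 + 20×8 + 16×5 = 605.

605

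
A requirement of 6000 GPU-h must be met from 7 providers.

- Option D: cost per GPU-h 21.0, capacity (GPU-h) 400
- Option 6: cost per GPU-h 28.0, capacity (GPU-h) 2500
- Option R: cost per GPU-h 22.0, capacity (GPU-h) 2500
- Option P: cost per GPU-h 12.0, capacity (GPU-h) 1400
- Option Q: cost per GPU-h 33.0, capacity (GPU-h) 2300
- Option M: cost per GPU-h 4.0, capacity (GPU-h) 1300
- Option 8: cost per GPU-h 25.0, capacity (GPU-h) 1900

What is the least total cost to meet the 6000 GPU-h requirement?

95400

Fill from the cheapest provider first.
Option M (4.0): use full 1300 ; 4700 GPU-h to go.
Take 1400 from Option P at 12.0 ; need 3300 more.
Take 400 from Option D at 21.0 ; need 2900 more.
Option R at 22.0: take all 2500 GPU-h ; 400 still needed.
Option 8 at 25.0: take 400 of its 1900 ; requirement met.
Option 6, Option Q: unused.
Cost = 1300×4.0 + 1400×12.0 + 400×21.0 + 2500×22.0 + 400×25.0 = 95400.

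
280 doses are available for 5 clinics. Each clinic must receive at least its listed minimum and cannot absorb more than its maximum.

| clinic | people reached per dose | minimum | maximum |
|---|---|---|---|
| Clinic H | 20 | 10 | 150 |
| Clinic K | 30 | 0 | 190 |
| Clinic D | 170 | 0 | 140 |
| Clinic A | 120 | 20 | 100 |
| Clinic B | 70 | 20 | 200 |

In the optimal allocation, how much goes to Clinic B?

30

Meeting every minimum uses 10+0+0+20+20 = 50 doses, leaving 230.
Rank by people reached per dose: Clinic D 170 > Clinic A 120 > Clinic B 70 > Clinic K 30 > Clinic H 20.
Clinic D takes 140 more to reach its cap of 140 ; 90 left.
Clinic A: +80 to 100 (cap) ; 10 left.
Only 10 left; Clinic B takes them to reach 30.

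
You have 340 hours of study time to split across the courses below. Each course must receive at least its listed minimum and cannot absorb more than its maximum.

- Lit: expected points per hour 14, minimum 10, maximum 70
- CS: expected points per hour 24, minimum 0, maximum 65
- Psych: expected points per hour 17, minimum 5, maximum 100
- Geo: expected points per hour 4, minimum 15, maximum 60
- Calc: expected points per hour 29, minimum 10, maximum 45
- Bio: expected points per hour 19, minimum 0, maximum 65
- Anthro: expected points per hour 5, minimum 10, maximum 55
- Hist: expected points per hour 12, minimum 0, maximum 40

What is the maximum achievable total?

6470

Meeting every minimum uses 10+0+5+15+10+0+10+0 = 50 hours, leaving 290.
Rank by expected points per hour: Calc 29 > CS 24 > Bio 19 > Psych 17 > Lit 14 > Hist 12 > Anthro 5 > Geo 4.
Calc takes 35 more to reach its cap of 45 — 255 left.
Give CS 65 more to hit its cap of 65 — 190 left.
Bio takes 65 more to reach its cap of 65 — 125 left.
Give Psych 95 more to hit its cap of 100 — 30 left.
Lit has room for 60 more but only 30 remain, so it gets 40.
Total = 14×40 + 24×65 + 17×100 + 4×15 + 29×45 + 19×65 + 5×10 = 6470.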